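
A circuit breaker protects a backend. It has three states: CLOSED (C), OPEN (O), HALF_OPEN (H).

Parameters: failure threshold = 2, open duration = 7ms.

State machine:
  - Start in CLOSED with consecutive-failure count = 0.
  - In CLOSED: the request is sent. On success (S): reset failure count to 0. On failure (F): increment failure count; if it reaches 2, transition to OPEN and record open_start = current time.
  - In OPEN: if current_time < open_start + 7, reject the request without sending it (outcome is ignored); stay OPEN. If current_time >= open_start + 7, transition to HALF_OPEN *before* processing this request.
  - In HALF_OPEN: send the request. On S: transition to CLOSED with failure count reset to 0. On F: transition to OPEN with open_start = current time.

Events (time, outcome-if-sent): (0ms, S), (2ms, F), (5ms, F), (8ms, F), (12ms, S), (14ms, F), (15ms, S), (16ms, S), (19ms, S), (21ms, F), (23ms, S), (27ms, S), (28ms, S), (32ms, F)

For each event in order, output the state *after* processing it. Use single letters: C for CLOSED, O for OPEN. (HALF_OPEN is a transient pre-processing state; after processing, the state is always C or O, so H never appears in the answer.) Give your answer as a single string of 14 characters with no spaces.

Answer: CCOOCCCCCCCCCC

Derivation:
State after each event:
  event#1 t=0ms outcome=S: state=CLOSED
  event#2 t=2ms outcome=F: state=CLOSED
  event#3 t=5ms outcome=F: state=OPEN
  event#4 t=8ms outcome=F: state=OPEN
  event#5 t=12ms outcome=S: state=CLOSED
  event#6 t=14ms outcome=F: state=CLOSED
  event#7 t=15ms outcome=S: state=CLOSED
  event#8 t=16ms outcome=S: state=CLOSED
  event#9 t=19ms outcome=S: state=CLOSED
  event#10 t=21ms outcome=F: state=CLOSED
  event#11 t=23ms outcome=S: state=CLOSED
  event#12 t=27ms outcome=S: state=CLOSED
  event#13 t=28ms outcome=S: state=CLOSED
  event#14 t=32ms outcome=F: state=CLOSED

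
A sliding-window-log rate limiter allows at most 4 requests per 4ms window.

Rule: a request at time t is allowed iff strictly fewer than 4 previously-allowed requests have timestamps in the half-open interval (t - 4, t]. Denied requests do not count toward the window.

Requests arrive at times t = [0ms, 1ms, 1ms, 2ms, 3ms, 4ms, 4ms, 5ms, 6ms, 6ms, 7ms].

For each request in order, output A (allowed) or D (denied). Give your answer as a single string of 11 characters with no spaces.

Answer: AAAADADAAAD

Derivation:
Tracking allowed requests in the window:
  req#1 t=0ms: ALLOW
  req#2 t=1ms: ALLOW
  req#3 t=1ms: ALLOW
  req#4 t=2ms: ALLOW
  req#5 t=3ms: DENY
  req#6 t=4ms: ALLOW
  req#7 t=4ms: DENY
  req#8 t=5ms: ALLOW
  req#9 t=6ms: ALLOW
  req#10 t=6ms: ALLOW
  req#11 t=7ms: DENY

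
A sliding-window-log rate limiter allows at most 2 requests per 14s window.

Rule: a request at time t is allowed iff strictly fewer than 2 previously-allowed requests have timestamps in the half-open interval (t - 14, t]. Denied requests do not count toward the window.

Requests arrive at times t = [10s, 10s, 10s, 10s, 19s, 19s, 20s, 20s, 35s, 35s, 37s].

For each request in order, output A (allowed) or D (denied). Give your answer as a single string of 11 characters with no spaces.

Tracking allowed requests in the window:
  req#1 t=10s: ALLOW
  req#2 t=10s: ALLOW
  req#3 t=10s: DENY
  req#4 t=10s: DENY
  req#5 t=19s: DENY
  req#6 t=19s: DENY
  req#7 t=20s: DENY
  req#8 t=20s: DENY
  req#9 t=35s: ALLOW
  req#10 t=35s: ALLOW
  req#11 t=37s: DENY

Answer: AADDDDDDAAD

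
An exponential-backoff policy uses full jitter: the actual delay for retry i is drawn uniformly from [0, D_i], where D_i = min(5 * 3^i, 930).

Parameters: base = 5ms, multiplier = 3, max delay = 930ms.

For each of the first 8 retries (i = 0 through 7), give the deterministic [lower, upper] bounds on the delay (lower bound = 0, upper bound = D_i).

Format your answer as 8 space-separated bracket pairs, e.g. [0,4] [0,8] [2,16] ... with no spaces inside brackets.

Answer: [0,5] [0,15] [0,45] [0,135] [0,405] [0,930] [0,930] [0,930]

Derivation:
Computing bounds per retry:
  i=0: D_i=min(5*3^0,930)=5, bounds=[0,5]
  i=1: D_i=min(5*3^1,930)=15, bounds=[0,15]
  i=2: D_i=min(5*3^2,930)=45, bounds=[0,45]
  i=3: D_i=min(5*3^3,930)=135, bounds=[0,135]
  i=4: D_i=min(5*3^4,930)=405, bounds=[0,405]
  i=5: D_i=min(5*3^5,930)=930, bounds=[0,930]
  i=6: D_i=min(5*3^6,930)=930, bounds=[0,930]
  i=7: D_i=min(5*3^7,930)=930, bounds=[0,930]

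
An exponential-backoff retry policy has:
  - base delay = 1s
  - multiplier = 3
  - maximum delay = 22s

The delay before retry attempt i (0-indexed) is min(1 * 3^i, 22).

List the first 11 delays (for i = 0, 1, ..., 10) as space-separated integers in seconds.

Answer: 1 3 9 22 22 22 22 22 22 22 22

Derivation:
Computing each delay:
  i=0: min(1*3^0, 22) = 1
  i=1: min(1*3^1, 22) = 3
  i=2: min(1*3^2, 22) = 9
  i=3: min(1*3^3, 22) = 22
  i=4: min(1*3^4, 22) = 22
  i=5: min(1*3^5, 22) = 22
  i=6: min(1*3^6, 22) = 22
  i=7: min(1*3^7, 22) = 22
  i=8: min(1*3^8, 22) = 22
  i=9: min(1*3^9, 22) = 22
  i=10: min(1*3^10, 22) = 22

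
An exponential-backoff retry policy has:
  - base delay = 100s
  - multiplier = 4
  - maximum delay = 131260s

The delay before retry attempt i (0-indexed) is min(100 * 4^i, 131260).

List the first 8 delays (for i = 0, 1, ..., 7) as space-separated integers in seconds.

Computing each delay:
  i=0: min(100*4^0, 131260) = 100
  i=1: min(100*4^1, 131260) = 400
  i=2: min(100*4^2, 131260) = 1600
  i=3: min(100*4^3, 131260) = 6400
  i=4: min(100*4^4, 131260) = 25600
  i=5: min(100*4^5, 131260) = 102400
  i=6: min(100*4^6, 131260) = 131260
  i=7: min(100*4^7, 131260) = 131260

Answer: 100 400 1600 6400 25600 102400 131260 131260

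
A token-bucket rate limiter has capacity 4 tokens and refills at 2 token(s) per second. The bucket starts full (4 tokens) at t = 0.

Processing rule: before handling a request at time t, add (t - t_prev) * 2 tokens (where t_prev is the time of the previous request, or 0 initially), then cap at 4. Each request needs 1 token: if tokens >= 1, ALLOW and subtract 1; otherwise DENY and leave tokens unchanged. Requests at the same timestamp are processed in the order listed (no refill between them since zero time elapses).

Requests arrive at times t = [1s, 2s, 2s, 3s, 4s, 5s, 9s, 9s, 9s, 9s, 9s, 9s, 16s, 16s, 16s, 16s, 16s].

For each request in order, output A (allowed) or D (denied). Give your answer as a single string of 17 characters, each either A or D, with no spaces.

Answer: AAAAAAAAAADDAAAAD

Derivation:
Simulating step by step:
  req#1 t=1s: ALLOW
  req#2 t=2s: ALLOW
  req#3 t=2s: ALLOW
  req#4 t=3s: ALLOW
  req#5 t=4s: ALLOW
  req#6 t=5s: ALLOW
  req#7 t=9s: ALLOW
  req#8 t=9s: ALLOW
  req#9 t=9s: ALLOW
  req#10 t=9s: ALLOW
  req#11 t=9s: DENY
  req#12 t=9s: DENY
  req#13 t=16s: ALLOW
  req#14 t=16s: ALLOW
  req#15 t=16s: ALLOW
  req#16 t=16s: ALLOW
  req#17 t=16s: DENY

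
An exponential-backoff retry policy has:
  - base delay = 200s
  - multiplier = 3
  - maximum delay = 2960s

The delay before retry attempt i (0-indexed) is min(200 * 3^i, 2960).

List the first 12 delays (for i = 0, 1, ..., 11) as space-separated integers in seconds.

Answer: 200 600 1800 2960 2960 2960 2960 2960 2960 2960 2960 2960

Derivation:
Computing each delay:
  i=0: min(200*3^0, 2960) = 200
  i=1: min(200*3^1, 2960) = 600
  i=2: min(200*3^2, 2960) = 1800
  i=3: min(200*3^3, 2960) = 2960
  i=4: min(200*3^4, 2960) = 2960
  i=5: min(200*3^5, 2960) = 2960
  i=6: min(200*3^6, 2960) = 2960
  i=7: min(200*3^7, 2960) = 2960
  i=8: min(200*3^8, 2960) = 2960
  i=9: min(200*3^9, 2960) = 2960
  i=10: min(200*3^10, 2960) = 2960
  i=11: min(200*3^11, 2960) = 2960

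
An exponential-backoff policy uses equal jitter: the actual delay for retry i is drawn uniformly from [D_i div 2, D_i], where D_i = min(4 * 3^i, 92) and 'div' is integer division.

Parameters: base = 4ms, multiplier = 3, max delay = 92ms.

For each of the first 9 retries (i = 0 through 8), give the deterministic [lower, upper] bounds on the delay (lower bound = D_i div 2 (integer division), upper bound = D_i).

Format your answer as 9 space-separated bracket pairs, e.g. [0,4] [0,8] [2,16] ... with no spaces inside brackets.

Answer: [2,4] [6,12] [18,36] [46,92] [46,92] [46,92] [46,92] [46,92] [46,92]

Derivation:
Computing bounds per retry:
  i=0: D_i=min(4*3^0,92)=4, bounds=[2,4]
  i=1: D_i=min(4*3^1,92)=12, bounds=[6,12]
  i=2: D_i=min(4*3^2,92)=36, bounds=[18,36]
  i=3: D_i=min(4*3^3,92)=92, bounds=[46,92]
  i=4: D_i=min(4*3^4,92)=92, bounds=[46,92]
  i=5: D_i=min(4*3^5,92)=92, bounds=[46,92]
  i=6: D_i=min(4*3^6,92)=92, bounds=[46,92]
  i=7: D_i=min(4*3^7,92)=92, bounds=[46,92]
  i=8: D_i=min(4*3^8,92)=92, bounds=[46,92]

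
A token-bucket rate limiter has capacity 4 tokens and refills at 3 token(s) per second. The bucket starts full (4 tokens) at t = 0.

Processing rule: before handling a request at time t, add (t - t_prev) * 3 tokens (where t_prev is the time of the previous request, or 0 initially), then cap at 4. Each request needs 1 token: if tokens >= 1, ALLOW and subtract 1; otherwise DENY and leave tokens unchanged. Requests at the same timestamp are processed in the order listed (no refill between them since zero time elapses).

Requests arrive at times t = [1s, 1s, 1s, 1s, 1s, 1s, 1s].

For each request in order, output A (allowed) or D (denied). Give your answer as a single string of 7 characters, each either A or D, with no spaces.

Simulating step by step:
  req#1 t=1s: ALLOW
  req#2 t=1s: ALLOW
  req#3 t=1s: ALLOW
  req#4 t=1s: ALLOW
  req#5 t=1s: DENY
  req#6 t=1s: DENY
  req#7 t=1s: DENY

Answer: AAAADDD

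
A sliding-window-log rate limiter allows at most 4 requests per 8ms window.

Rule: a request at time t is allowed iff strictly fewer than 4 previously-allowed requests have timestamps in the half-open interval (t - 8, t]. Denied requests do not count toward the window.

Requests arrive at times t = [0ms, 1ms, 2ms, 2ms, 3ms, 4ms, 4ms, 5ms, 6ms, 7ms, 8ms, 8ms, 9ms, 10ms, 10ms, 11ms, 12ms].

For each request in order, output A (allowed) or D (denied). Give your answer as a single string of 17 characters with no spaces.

Answer: AAAADDDDDDADAAADD

Derivation:
Tracking allowed requests in the window:
  req#1 t=0ms: ALLOW
  req#2 t=1ms: ALLOW
  req#3 t=2ms: ALLOW
  req#4 t=2ms: ALLOW
  req#5 t=3ms: DENY
  req#6 t=4ms: DENY
  req#7 t=4ms: DENY
  req#8 t=5ms: DENY
  req#9 t=6ms: DENY
  req#10 t=7ms: DENY
  req#11 t=8ms: ALLOW
  req#12 t=8ms: DENY
  req#13 t=9ms: ALLOW
  req#14 t=10ms: ALLOW
  req#15 t=10ms: ALLOW
  req#16 t=11ms: DENY
  req#17 t=12ms: DENY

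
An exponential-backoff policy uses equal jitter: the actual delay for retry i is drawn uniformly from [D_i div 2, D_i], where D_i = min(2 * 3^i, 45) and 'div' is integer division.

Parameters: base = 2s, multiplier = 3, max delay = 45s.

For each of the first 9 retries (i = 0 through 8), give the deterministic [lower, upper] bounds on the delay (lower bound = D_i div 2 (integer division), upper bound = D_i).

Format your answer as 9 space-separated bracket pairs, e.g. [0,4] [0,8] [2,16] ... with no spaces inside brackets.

Answer: [1,2] [3,6] [9,18] [22,45] [22,45] [22,45] [22,45] [22,45] [22,45]

Derivation:
Computing bounds per retry:
  i=0: D_i=min(2*3^0,45)=2, bounds=[1,2]
  i=1: D_i=min(2*3^1,45)=6, bounds=[3,6]
  i=2: D_i=min(2*3^2,45)=18, bounds=[9,18]
  i=3: D_i=min(2*3^3,45)=45, bounds=[22,45]
  i=4: D_i=min(2*3^4,45)=45, bounds=[22,45]
  i=5: D_i=min(2*3^5,45)=45, bounds=[22,45]
  i=6: D_i=min(2*3^6,45)=45, bounds=[22,45]
  i=7: D_i=min(2*3^7,45)=45, bounds=[22,45]
  i=8: D_i=min(2*3^8,45)=45, bounds=[22,45]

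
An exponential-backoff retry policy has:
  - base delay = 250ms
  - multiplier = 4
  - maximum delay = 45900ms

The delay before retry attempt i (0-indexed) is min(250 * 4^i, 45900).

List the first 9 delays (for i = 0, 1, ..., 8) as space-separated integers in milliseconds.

Answer: 250 1000 4000 16000 45900 45900 45900 45900 45900

Derivation:
Computing each delay:
  i=0: min(250*4^0, 45900) = 250
  i=1: min(250*4^1, 45900) = 1000
  i=2: min(250*4^2, 45900) = 4000
  i=3: min(250*4^3, 45900) = 16000
  i=4: min(250*4^4, 45900) = 45900
  i=5: min(250*4^5, 45900) = 45900
  i=6: min(250*4^6, 45900) = 45900
  i=7: min(250*4^7, 45900) = 45900
  i=8: min(250*4^8, 45900) = 45900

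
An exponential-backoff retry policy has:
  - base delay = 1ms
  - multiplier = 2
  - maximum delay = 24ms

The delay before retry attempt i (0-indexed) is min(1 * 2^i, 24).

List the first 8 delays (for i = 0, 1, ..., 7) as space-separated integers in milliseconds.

Answer: 1 2 4 8 16 24 24 24

Derivation:
Computing each delay:
  i=0: min(1*2^0, 24) = 1
  i=1: min(1*2^1, 24) = 2
  i=2: min(1*2^2, 24) = 4
  i=3: min(1*2^3, 24) = 8
  i=4: min(1*2^4, 24) = 16
  i=5: min(1*2^5, 24) = 24
  i=6: min(1*2^6, 24) = 24
  i=7: min(1*2^7, 24) = 24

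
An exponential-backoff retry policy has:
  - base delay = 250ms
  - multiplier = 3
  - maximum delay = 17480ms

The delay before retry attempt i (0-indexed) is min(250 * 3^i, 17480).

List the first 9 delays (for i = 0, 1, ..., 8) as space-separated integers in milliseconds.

Computing each delay:
  i=0: min(250*3^0, 17480) = 250
  i=1: min(250*3^1, 17480) = 750
  i=2: min(250*3^2, 17480) = 2250
  i=3: min(250*3^3, 17480) = 6750
  i=4: min(250*3^4, 17480) = 17480
  i=5: min(250*3^5, 17480) = 17480
  i=6: min(250*3^6, 17480) = 17480
  i=7: min(250*3^7, 17480) = 17480
  i=8: min(250*3^8, 17480) = 17480

Answer: 250 750 2250 6750 17480 17480 17480 17480 17480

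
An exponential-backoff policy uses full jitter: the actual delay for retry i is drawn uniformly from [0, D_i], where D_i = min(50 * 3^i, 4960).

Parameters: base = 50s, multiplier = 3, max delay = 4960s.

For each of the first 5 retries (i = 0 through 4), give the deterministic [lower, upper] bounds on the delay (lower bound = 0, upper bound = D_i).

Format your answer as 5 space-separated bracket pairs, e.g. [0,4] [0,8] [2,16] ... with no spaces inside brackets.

Answer: [0,50] [0,150] [0,450] [0,1350] [0,4050]

Derivation:
Computing bounds per retry:
  i=0: D_i=min(50*3^0,4960)=50, bounds=[0,50]
  i=1: D_i=min(50*3^1,4960)=150, bounds=[0,150]
  i=2: D_i=min(50*3^2,4960)=450, bounds=[0,450]
  i=3: D_i=min(50*3^3,4960)=1350, bounds=[0,1350]
  i=4: D_i=min(50*3^4,4960)=4050, bounds=[0,4050]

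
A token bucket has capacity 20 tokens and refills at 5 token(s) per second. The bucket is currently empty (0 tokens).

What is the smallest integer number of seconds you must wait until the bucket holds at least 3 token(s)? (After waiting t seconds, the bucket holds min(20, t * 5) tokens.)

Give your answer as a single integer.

Need t * 5 >= 3, so t >= 3/5.
Smallest integer t = ceil(3/5) = 1.

Answer: 1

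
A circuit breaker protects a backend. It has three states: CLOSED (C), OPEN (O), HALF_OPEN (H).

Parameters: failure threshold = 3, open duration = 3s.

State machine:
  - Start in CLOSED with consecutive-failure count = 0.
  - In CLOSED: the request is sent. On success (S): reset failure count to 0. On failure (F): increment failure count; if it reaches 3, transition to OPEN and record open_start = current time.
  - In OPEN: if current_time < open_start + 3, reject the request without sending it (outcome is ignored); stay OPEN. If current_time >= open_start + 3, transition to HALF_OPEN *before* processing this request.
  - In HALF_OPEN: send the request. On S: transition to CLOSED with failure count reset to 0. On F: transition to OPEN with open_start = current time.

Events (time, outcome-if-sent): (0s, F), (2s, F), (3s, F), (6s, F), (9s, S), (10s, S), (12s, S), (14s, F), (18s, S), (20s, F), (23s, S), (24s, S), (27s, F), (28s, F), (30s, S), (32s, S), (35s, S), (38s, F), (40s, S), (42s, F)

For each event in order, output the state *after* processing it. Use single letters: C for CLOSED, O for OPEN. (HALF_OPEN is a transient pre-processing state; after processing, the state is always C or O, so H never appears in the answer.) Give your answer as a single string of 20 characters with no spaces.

Answer: CCOOCCCCCCCCCCCCCCCC

Derivation:
State after each event:
  event#1 t=0s outcome=F: state=CLOSED
  event#2 t=2s outcome=F: state=CLOSED
  event#3 t=3s outcome=F: state=OPEN
  event#4 t=6s outcome=F: state=OPEN
  event#5 t=9s outcome=S: state=CLOSED
  event#6 t=10s outcome=S: state=CLOSED
  event#7 t=12s outcome=S: state=CLOSED
  event#8 t=14s outcome=F: state=CLOSED
  event#9 t=18s outcome=S: state=CLOSED
  event#10 t=20s outcome=F: state=CLOSED
  event#11 t=23s outcome=S: state=CLOSED
  event#12 t=24s outcome=S: state=CLOSED
  event#13 t=27s outcome=F: state=CLOSED
  event#14 t=28s outcome=F: state=CLOSED
  event#15 t=30s outcome=S: state=CLOSED
  event#16 t=32s outcome=S: state=CLOSED
  event#17 t=35s outcome=S: state=CLOSED
  event#18 t=38s outcome=F: state=CLOSED
  event#19 t=40s outcome=S: state=CLOSED
  event#20 t=42s outcome=F: state=CLOSED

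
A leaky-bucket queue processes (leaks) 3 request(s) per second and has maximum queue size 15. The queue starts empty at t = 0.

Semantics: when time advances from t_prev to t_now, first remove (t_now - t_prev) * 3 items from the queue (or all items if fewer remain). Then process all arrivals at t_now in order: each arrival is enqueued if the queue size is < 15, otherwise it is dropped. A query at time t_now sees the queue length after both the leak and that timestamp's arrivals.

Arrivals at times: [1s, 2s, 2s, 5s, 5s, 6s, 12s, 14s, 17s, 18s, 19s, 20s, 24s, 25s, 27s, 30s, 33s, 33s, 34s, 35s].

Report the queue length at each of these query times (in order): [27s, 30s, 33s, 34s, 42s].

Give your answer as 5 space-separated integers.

Queue lengths at query times:
  query t=27s: backlog = 1
  query t=30s: backlog = 1
  query t=33s: backlog = 2
  query t=34s: backlog = 1
  query t=42s: backlog = 0

Answer: 1 1 2 1 0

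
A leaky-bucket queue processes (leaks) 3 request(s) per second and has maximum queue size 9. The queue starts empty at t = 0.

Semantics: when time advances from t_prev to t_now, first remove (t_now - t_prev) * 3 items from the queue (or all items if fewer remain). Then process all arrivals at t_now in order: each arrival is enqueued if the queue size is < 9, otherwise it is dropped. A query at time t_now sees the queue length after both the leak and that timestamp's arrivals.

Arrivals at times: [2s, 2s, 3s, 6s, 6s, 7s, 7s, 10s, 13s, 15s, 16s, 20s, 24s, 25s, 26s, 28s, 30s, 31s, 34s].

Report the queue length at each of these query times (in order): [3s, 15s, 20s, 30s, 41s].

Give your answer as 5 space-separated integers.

Answer: 1 1 1 1 0

Derivation:
Queue lengths at query times:
  query t=3s: backlog = 1
  query t=15s: backlog = 1
  query t=20s: backlog = 1
  query t=30s: backlog = 1
  query t=41s: backlog = 0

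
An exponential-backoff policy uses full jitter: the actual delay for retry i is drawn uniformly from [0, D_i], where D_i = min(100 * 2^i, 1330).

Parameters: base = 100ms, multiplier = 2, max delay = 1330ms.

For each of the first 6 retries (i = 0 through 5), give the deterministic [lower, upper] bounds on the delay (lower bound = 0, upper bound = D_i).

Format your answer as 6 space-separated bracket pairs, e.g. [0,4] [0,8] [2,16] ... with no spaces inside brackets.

Answer: [0,100] [0,200] [0,400] [0,800] [0,1330] [0,1330]

Derivation:
Computing bounds per retry:
  i=0: D_i=min(100*2^0,1330)=100, bounds=[0,100]
  i=1: D_i=min(100*2^1,1330)=200, bounds=[0,200]
  i=2: D_i=min(100*2^2,1330)=400, bounds=[0,400]
  i=3: D_i=min(100*2^3,1330)=800, bounds=[0,800]
  i=4: D_i=min(100*2^4,1330)=1330, bounds=[0,1330]
  i=5: D_i=min(100*2^5,1330)=1330, bounds=[0,1330]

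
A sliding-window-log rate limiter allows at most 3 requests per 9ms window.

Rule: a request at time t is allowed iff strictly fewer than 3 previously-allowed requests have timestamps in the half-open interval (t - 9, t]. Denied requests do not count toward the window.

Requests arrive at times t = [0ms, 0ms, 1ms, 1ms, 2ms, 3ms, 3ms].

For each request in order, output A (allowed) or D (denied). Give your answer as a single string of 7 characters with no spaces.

Tracking allowed requests in the window:
  req#1 t=0ms: ALLOW
  req#2 t=0ms: ALLOW
  req#3 t=1ms: ALLOW
  req#4 t=1ms: DENY
  req#5 t=2ms: DENY
  req#6 t=3ms: DENY
  req#7 t=3ms: DENY

Answer: AAADDDD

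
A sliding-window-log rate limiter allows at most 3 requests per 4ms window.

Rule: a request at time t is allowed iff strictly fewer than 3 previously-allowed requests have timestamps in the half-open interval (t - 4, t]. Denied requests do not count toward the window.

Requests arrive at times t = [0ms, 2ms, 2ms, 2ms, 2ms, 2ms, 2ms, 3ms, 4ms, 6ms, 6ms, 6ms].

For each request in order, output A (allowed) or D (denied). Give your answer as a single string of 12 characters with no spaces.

Tracking allowed requests in the window:
  req#1 t=0ms: ALLOW
  req#2 t=2ms: ALLOW
  req#3 t=2ms: ALLOW
  req#4 t=2ms: DENY
  req#5 t=2ms: DENY
  req#6 t=2ms: DENY
  req#7 t=2ms: DENY
  req#8 t=3ms: DENY
  req#9 t=4ms: ALLOW
  req#10 t=6ms: ALLOW
  req#11 t=6ms: ALLOW
  req#12 t=6ms: DENY

Answer: AAADDDDDAAAD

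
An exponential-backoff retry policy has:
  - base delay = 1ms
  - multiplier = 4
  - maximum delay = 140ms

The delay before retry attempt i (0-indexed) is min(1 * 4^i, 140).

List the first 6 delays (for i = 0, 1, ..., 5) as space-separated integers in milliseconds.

Computing each delay:
  i=0: min(1*4^0, 140) = 1
  i=1: min(1*4^1, 140) = 4
  i=2: min(1*4^2, 140) = 16
  i=3: min(1*4^3, 140) = 64
  i=4: min(1*4^4, 140) = 140
  i=5: min(1*4^5, 140) = 140

Answer: 1 4 16 64 140 140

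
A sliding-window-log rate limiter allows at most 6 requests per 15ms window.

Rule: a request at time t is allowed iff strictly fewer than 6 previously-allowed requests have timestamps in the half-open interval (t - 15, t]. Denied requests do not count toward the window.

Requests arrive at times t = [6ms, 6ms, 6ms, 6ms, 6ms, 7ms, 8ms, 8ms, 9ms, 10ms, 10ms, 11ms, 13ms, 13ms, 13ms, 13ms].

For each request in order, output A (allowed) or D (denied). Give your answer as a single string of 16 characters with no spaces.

Answer: AAAAAADDDDDDDDDD

Derivation:
Tracking allowed requests in the window:
  req#1 t=6ms: ALLOW
  req#2 t=6ms: ALLOW
  req#3 t=6ms: ALLOW
  req#4 t=6ms: ALLOW
  req#5 t=6ms: ALLOW
  req#6 t=7ms: ALLOW
  req#7 t=8ms: DENY
  req#8 t=8ms: DENY
  req#9 t=9ms: DENY
  req#10 t=10ms: DENY
  req#11 t=10ms: DENY
  req#12 t=11ms: DENY
  req#13 t=13ms: DENY
  req#14 t=13ms: DENY
  req#15 t=13ms: DENY
  req#16 t=13ms: DENY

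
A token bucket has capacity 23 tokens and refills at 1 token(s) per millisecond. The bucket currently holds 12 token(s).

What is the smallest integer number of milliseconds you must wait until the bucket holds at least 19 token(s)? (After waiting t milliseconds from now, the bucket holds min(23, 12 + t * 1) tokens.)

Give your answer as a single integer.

Need 12 + t * 1 >= 19, so t >= 7/1.
Smallest integer t = ceil(7/1) = 7.

Answer: 7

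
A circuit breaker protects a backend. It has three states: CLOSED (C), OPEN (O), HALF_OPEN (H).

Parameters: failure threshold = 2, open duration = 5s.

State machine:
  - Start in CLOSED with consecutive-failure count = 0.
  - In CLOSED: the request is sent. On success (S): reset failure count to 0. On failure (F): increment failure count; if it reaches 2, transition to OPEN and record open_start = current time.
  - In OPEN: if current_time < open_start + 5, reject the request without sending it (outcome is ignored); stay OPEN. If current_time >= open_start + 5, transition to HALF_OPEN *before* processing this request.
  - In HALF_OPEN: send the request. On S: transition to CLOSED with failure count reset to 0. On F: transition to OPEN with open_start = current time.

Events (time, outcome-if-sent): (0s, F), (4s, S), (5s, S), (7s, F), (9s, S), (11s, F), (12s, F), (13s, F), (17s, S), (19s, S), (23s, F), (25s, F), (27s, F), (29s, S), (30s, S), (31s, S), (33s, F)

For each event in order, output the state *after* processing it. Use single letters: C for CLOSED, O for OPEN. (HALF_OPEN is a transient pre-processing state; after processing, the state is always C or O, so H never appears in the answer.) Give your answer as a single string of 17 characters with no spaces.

Answer: CCCCCCOOCCCOOOCCC

Derivation:
State after each event:
  event#1 t=0s outcome=F: state=CLOSED
  event#2 t=4s outcome=S: state=CLOSED
  event#3 t=5s outcome=S: state=CLOSED
  event#4 t=7s outcome=F: state=CLOSED
  event#5 t=9s outcome=S: state=CLOSED
  event#6 t=11s outcome=F: state=CLOSED
  event#7 t=12s outcome=F: state=OPEN
  event#8 t=13s outcome=F: state=OPEN
  event#9 t=17s outcome=S: state=CLOSED
  event#10 t=19s outcome=S: state=CLOSED
  event#11 t=23s outcome=F: state=CLOSED
  event#12 t=25s outcome=F: state=OPEN
  event#13 t=27s outcome=F: state=OPEN
  event#14 t=29s outcome=S: state=OPEN
  event#15 t=30s outcome=S: state=CLOSED
  event#16 t=31s outcome=S: state=CLOSED
  event#17 t=33s outcome=F: state=CLOSED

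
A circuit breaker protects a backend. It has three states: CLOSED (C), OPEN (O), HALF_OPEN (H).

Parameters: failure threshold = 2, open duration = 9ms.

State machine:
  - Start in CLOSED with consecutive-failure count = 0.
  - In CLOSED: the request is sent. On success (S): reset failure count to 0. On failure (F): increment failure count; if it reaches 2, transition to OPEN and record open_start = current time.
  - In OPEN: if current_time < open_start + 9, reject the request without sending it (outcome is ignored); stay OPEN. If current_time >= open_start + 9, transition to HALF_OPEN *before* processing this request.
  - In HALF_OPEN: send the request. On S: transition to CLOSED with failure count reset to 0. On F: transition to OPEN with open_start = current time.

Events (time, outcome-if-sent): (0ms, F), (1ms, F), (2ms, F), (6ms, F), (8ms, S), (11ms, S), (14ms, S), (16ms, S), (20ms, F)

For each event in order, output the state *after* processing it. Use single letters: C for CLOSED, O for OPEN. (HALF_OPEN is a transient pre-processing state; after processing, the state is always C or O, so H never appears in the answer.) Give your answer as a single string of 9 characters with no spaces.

State after each event:
  event#1 t=0ms outcome=F: state=CLOSED
  event#2 t=1ms outcome=F: state=OPEN
  event#3 t=2ms outcome=F: state=OPEN
  event#4 t=6ms outcome=F: state=OPEN
  event#5 t=8ms outcome=S: state=OPEN
  event#6 t=11ms outcome=S: state=CLOSED
  event#7 t=14ms outcome=S: state=CLOSED
  event#8 t=16ms outcome=S: state=CLOSED
  event#9 t=20ms outcome=F: state=CLOSED

Answer: COOOOCCCC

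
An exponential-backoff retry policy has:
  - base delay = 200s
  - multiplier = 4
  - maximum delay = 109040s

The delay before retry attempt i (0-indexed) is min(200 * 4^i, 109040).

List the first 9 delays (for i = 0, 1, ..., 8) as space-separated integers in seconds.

Computing each delay:
  i=0: min(200*4^0, 109040) = 200
  i=1: min(200*4^1, 109040) = 800
  i=2: min(200*4^2, 109040) = 3200
  i=3: min(200*4^3, 109040) = 12800
  i=4: min(200*4^4, 109040) = 51200
  i=5: min(200*4^5, 109040) = 109040
  i=6: min(200*4^6, 109040) = 109040
  i=7: min(200*4^7, 109040) = 109040
  i=8: min(200*4^8, 109040) = 109040

Answer: 200 800 3200 12800 51200 109040 109040 109040 109040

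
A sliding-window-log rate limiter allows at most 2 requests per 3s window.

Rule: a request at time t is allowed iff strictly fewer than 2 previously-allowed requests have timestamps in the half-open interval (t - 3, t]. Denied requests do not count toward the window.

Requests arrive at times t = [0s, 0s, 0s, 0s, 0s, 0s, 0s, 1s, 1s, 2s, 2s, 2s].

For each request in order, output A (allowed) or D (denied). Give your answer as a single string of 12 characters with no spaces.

Tracking allowed requests in the window:
  req#1 t=0s: ALLOW
  req#2 t=0s: ALLOW
  req#3 t=0s: DENY
  req#4 t=0s: DENY
  req#5 t=0s: DENY
  req#6 t=0s: DENY
  req#7 t=0s: DENY
  req#8 t=1s: DENY
  req#9 t=1s: DENY
  req#10 t=2s: DENY
  req#11 t=2s: DENY
  req#12 t=2s: DENY

Answer: AADDDDDDDDDD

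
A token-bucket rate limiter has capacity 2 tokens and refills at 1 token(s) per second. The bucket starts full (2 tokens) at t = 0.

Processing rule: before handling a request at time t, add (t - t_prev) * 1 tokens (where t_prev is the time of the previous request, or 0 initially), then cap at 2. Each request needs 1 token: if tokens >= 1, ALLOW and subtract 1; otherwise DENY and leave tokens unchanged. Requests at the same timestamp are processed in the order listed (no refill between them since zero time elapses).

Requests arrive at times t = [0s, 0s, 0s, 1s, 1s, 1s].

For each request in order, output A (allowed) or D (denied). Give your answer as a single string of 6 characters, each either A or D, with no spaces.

Simulating step by step:
  req#1 t=0s: ALLOW
  req#2 t=0s: ALLOW
  req#3 t=0s: DENY
  req#4 t=1s: ALLOW
  req#5 t=1s: DENY
  req#6 t=1s: DENY

Answer: AADADD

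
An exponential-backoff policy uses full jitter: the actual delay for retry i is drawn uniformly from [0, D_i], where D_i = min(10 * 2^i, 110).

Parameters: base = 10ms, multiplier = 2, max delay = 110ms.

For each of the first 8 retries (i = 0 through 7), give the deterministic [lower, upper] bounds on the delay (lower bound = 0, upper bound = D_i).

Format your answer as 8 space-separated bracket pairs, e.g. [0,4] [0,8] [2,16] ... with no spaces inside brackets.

Computing bounds per retry:
  i=0: D_i=min(10*2^0,110)=10, bounds=[0,10]
  i=1: D_i=min(10*2^1,110)=20, bounds=[0,20]
  i=2: D_i=min(10*2^2,110)=40, bounds=[0,40]
  i=3: D_i=min(10*2^3,110)=80, bounds=[0,80]
  i=4: D_i=min(10*2^4,110)=110, bounds=[0,110]
  i=5: D_i=min(10*2^5,110)=110, bounds=[0,110]
  i=6: D_i=min(10*2^6,110)=110, bounds=[0,110]
  i=7: D_i=min(10*2^7,110)=110, bounds=[0,110]

Answer: [0,10] [0,20] [0,40] [0,80] [0,110] [0,110] [0,110] [0,110]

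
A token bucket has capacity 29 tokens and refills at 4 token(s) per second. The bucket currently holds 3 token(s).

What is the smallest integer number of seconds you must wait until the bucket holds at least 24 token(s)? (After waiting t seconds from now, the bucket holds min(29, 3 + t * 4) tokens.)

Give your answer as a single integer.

Need 3 + t * 4 >= 24, so t >= 21/4.
Smallest integer t = ceil(21/4) = 6.

Answer: 6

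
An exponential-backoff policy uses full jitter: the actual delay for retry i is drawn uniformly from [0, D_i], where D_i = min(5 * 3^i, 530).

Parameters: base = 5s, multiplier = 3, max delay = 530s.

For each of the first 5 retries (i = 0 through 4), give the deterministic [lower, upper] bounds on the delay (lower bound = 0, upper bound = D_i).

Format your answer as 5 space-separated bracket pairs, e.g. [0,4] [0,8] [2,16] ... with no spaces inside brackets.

Answer: [0,5] [0,15] [0,45] [0,135] [0,405]

Derivation:
Computing bounds per retry:
  i=0: D_i=min(5*3^0,530)=5, bounds=[0,5]
  i=1: D_i=min(5*3^1,530)=15, bounds=[0,15]
  i=2: D_i=min(5*3^2,530)=45, bounds=[0,45]
  i=3: D_i=min(5*3^3,530)=135, bounds=[0,135]
  i=4: D_i=min(5*3^4,530)=405, bounds=[0,405]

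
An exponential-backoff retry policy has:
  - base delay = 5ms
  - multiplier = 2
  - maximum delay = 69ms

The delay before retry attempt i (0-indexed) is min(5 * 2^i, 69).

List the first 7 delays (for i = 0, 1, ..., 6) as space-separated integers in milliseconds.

Answer: 5 10 20 40 69 69 69

Derivation:
Computing each delay:
  i=0: min(5*2^0, 69) = 5
  i=1: min(5*2^1, 69) = 10
  i=2: min(5*2^2, 69) = 20
  i=3: min(5*2^3, 69) = 40
  i=4: min(5*2^4, 69) = 69
  i=5: min(5*2^5, 69) = 69
  i=6: min(5*2^6, 69) = 69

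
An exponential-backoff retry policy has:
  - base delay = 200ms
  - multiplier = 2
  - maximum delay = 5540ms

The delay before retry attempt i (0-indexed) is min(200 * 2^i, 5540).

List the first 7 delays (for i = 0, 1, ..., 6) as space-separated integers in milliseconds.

Computing each delay:
  i=0: min(200*2^0, 5540) = 200
  i=1: min(200*2^1, 5540) = 400
  i=2: min(200*2^2, 5540) = 800
  i=3: min(200*2^3, 5540) = 1600
  i=4: min(200*2^4, 5540) = 3200
  i=5: min(200*2^5, 5540) = 5540
  i=6: min(200*2^6, 5540) = 5540

Answer: 200 400 800 1600 3200 5540 5540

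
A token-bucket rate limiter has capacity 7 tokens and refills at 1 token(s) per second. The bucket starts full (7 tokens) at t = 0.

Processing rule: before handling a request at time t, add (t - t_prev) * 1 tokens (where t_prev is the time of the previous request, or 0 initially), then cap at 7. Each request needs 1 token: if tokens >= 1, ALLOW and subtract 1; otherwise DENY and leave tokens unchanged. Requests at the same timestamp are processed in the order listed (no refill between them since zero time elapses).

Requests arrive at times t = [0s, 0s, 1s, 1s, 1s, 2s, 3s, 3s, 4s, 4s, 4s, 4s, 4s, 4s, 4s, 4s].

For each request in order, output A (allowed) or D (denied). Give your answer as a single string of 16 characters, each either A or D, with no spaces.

Simulating step by step:
  req#1 t=0s: ALLOW
  req#2 t=0s: ALLOW
  req#3 t=1s: ALLOW
  req#4 t=1s: ALLOW
  req#5 t=1s: ALLOW
  req#6 t=2s: ALLOW
  req#7 t=3s: ALLOW
  req#8 t=3s: ALLOW
  req#9 t=4s: ALLOW
  req#10 t=4s: ALLOW
  req#11 t=4s: ALLOW
  req#12 t=4s: DENY
  req#13 t=4s: DENY
  req#14 t=4s: DENY
  req#15 t=4s: DENY
  req#16 t=4s: DENY

Answer: AAAAAAAAAAADDDDD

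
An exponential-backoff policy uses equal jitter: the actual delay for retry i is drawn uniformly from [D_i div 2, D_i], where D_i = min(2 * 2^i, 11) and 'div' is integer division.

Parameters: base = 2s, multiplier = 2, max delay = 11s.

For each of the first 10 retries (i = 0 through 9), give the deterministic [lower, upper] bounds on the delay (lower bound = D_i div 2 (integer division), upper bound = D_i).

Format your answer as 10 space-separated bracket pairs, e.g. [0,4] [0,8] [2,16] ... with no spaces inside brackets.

Computing bounds per retry:
  i=0: D_i=min(2*2^0,11)=2, bounds=[1,2]
  i=1: D_i=min(2*2^1,11)=4, bounds=[2,4]
  i=2: D_i=min(2*2^2,11)=8, bounds=[4,8]
  i=3: D_i=min(2*2^3,11)=11, bounds=[5,11]
  i=4: D_i=min(2*2^4,11)=11, bounds=[5,11]
  i=5: D_i=min(2*2^5,11)=11, bounds=[5,11]
  i=6: D_i=min(2*2^6,11)=11, bounds=[5,11]
  i=7: D_i=min(2*2^7,11)=11, bounds=[5,11]
  i=8: D_i=min(2*2^8,11)=11, bounds=[5,11]
  i=9: D_i=min(2*2^9,11)=11, bounds=[5,11]

Answer: [1,2] [2,4] [4,8] [5,11] [5,11] [5,11] [5,11] [5,11] [5,11] [5,11]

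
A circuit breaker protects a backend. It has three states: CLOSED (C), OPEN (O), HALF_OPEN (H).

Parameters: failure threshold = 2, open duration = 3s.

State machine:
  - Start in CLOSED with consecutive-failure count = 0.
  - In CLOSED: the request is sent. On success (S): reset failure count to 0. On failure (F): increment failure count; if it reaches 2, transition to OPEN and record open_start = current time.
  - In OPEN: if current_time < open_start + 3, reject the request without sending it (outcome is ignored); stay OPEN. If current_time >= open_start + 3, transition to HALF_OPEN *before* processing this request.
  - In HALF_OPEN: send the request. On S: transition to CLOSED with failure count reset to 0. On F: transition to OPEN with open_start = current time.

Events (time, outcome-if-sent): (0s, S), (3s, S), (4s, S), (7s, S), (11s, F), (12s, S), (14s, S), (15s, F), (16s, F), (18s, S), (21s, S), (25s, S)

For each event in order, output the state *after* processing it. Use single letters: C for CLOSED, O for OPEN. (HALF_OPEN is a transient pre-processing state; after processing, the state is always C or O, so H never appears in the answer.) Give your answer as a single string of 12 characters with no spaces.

State after each event:
  event#1 t=0s outcome=S: state=CLOSED
  event#2 t=3s outcome=S: state=CLOSED
  event#3 t=4s outcome=S: state=CLOSED
  event#4 t=7s outcome=S: state=CLOSED
  event#5 t=11s outcome=F: state=CLOSED
  event#6 t=12s outcome=S: state=CLOSED
  event#7 t=14s outcome=S: state=CLOSED
  event#8 t=15s outcome=F: state=CLOSED
  event#9 t=16s outcome=F: state=OPEN
  event#10 t=18s outcome=S: state=OPEN
  event#11 t=21s outcome=S: state=CLOSED
  event#12 t=25s outcome=S: state=CLOSED

Answer: CCCCCCCCOOCC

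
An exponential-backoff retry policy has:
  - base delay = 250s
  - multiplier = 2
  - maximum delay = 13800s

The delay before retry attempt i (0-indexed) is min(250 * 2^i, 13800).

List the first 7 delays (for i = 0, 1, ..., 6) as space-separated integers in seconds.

Answer: 250 500 1000 2000 4000 8000 13800

Derivation:
Computing each delay:
  i=0: min(250*2^0, 13800) = 250
  i=1: min(250*2^1, 13800) = 500
  i=2: min(250*2^2, 13800) = 1000
  i=3: min(250*2^3, 13800) = 2000
  i=4: min(250*2^4, 13800) = 4000
  i=5: min(250*2^5, 13800) = 8000
  i=6: min(250*2^6, 13800) = 13800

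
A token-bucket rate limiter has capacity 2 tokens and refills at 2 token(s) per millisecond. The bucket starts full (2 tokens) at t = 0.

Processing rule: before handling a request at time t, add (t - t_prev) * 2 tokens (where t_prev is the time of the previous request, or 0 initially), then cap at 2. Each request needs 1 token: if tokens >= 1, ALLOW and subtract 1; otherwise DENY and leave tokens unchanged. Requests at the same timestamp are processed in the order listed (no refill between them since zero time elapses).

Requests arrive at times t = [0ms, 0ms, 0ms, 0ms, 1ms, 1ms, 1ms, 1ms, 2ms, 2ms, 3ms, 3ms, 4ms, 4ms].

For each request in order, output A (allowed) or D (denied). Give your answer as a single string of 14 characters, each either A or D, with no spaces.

Simulating step by step:
  req#1 t=0ms: ALLOW
  req#2 t=0ms: ALLOW
  req#3 t=0ms: DENY
  req#4 t=0ms: DENY
  req#5 t=1ms: ALLOW
  req#6 t=1ms: ALLOW
  req#7 t=1ms: DENY
  req#8 t=1ms: DENY
  req#9 t=2ms: ALLOW
  req#10 t=2ms: ALLOW
  req#11 t=3ms: ALLOW
  req#12 t=3ms: ALLOW
  req#13 t=4ms: ALLOW
  req#14 t=4ms: ALLOW

Answer: AADDAADDAAAAAA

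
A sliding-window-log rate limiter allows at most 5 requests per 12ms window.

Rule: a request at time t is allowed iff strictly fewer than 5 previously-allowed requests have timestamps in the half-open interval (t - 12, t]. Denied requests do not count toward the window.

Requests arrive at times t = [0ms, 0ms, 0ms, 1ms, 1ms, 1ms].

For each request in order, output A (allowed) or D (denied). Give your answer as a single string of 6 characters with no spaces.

Answer: AAAAAD

Derivation:
Tracking allowed requests in the window:
  req#1 t=0ms: ALLOW
  req#2 t=0ms: ALLOW
  req#3 t=0ms: ALLOW
  req#4 t=1ms: ALLOW
  req#5 t=1ms: ALLOW
  req#6 t=1ms: DENY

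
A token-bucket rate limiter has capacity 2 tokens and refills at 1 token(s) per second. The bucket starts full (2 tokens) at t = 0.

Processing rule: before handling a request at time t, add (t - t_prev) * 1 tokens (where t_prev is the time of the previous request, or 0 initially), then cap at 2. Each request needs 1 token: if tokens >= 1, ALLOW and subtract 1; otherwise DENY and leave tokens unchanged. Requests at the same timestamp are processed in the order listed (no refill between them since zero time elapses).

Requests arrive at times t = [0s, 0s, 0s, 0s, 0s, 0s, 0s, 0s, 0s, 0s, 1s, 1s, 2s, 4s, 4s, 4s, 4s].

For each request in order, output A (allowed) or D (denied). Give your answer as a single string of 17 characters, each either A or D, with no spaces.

Simulating step by step:
  req#1 t=0s: ALLOW
  req#2 t=0s: ALLOW
  req#3 t=0s: DENY
  req#4 t=0s: DENY
  req#5 t=0s: DENY
  req#6 t=0s: DENY
  req#7 t=0s: DENY
  req#8 t=0s: DENY
  req#9 t=0s: DENY
  req#10 t=0s: DENY
  req#11 t=1s: ALLOW
  req#12 t=1s: DENY
  req#13 t=2s: ALLOW
  req#14 t=4s: ALLOW
  req#15 t=4s: ALLOW
  req#16 t=4s: DENY
  req#17 t=4s: DENY

Answer: AADDDDDDDDADAAADD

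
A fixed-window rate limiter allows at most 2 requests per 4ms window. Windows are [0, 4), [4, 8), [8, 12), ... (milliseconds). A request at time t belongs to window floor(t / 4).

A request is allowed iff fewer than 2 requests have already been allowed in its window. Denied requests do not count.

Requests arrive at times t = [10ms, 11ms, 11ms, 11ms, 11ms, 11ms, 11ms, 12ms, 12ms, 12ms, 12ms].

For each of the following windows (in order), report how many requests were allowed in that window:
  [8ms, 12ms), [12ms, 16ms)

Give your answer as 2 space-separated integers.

Processing requests:
  req#1 t=10ms (window 2): ALLOW
  req#2 t=11ms (window 2): ALLOW
  req#3 t=11ms (window 2): DENY
  req#4 t=11ms (window 2): DENY
  req#5 t=11ms (window 2): DENY
  req#6 t=11ms (window 2): DENY
  req#7 t=11ms (window 2): DENY
  req#8 t=12ms (window 3): ALLOW
  req#9 t=12ms (window 3): ALLOW
  req#10 t=12ms (window 3): DENY
  req#11 t=12ms (window 3): DENY

Allowed counts by window: 2 2

Answer: 2 2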